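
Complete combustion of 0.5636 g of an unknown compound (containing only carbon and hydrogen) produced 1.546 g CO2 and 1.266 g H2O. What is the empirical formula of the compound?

mol C = 1.546 / 44.01 = 0.03513; mass C = 0.03513 × 12.01 = 0.4219 g
mol H = 2 × (1.266 / 18.02) = 0.1405; mass H = 0.1405 × 1.008 = 0.1416 g
Divide by the smallest (0.03513 mol C): C 1.000, H 4.000
≈ 1:4 → CH4

CH4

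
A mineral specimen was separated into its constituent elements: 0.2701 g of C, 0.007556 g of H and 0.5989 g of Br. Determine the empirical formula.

C3HBr

n(C) = 0.2701/12.01 = 0.02249, n(H) = 0.007556/1.008 = 0.007496, n(Br) = 0.5989/79.90 = 0.007496
Divide by the smallest (0.007496 mol Br): C 3.000, H 1.000, Br 1.000
≈ 3:1:1 → C3HBr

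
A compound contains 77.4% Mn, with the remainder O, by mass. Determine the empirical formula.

Assume 100 g: 77.4 g Mn, 22.6 g O.
Mn: 77.4 g ÷ 54.94 g/mol = 1.409 mol
O: 22.6 g ÷ 16.00 g/mol = 1.413 mol
Divide by the smallest (1.409 mol Mn): Mn 1.000, O 1.003
→ MnO

MnO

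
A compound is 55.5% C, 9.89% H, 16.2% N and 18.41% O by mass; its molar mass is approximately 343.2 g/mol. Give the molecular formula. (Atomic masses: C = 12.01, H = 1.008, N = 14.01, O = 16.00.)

C16H34N4O4

Assume 100 g: 55.5 g C, 9.89 g H, 16.2 g N, 18.41 g O.
Moles — C: 55.5 / 12.01 = 4.621 mol; H: 9.89 / 1.008 = 9.812 mol; N: 16.2 / 14.01 = 1.156 mol; O: 18.41 / 16.00 = 1.151 mol
Smallest is O at 1.151 mol; normalising gives C 4.016, H 8.527, N 1.005, O 1.000
Multiply by 2: C 8.03, H 17.05, N 2.01, O 2.00 → C8H17N2O2
Empirical-formula mass = 173.24 g/mol
n = 343.2 / 173.24 = 1.98 ≈ 2
Molecular formula = (C8H17N2O2)×2 = C16H34N4O4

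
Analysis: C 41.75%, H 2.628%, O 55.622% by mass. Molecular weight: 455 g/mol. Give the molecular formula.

Assume 100 g: 41.75 g C, 2.628 g H, 55.622 g O.
C: 41.75 g ÷ 12.01 g/mol = 3.476 mol
H: 2.628 g ÷ 1.008 g/mol = 2.607 mol
O: 55.622 g ÷ 16.00 g/mol = 3.476 mol
Smallest is H at 2.607 mol; normalising gives C 1.333, H 1.000, O 1.333
Scaling by 3: C 4.00, H 3.00, O 4.00 → C4H3O4
Empirical-formula mass = 115.06 g/mol
n = 455 / 115.06 = 3.95 ≈ 4
Molecular formula = (C4H3O4)×4 = C16H12O16

C16H12O16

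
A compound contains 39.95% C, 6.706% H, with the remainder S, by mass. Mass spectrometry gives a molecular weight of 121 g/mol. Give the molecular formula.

Assume 100 g: 39.95 g C, 6.706 g H, 53.344 g S.
n(C) = 39.95/12.01 = 3.326, n(H) = 6.706/1.008 = 6.653, n(S) = 53.344/32.07 = 1.663
Divide by the smallest (1.663 mol S): C 2.000, H 4.000, S 1.000
→ C2H4S
Empirical-formula mass = 60.12 g/mol
n = 121 / 60.12 = 2.01 ≈ 2
Molecular formula = (C2H4S)×2 = C4H8S2

C4H8S2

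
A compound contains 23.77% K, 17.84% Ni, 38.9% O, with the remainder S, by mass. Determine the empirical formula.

Assume 100 g: 23.77 g K, 17.84 g Ni, 38.9 g O, 19.49 g S.
K: 23.77 g ÷ 39.10 g/mol = 0.6079 mol
Ni: 17.84 g ÷ 58.69 g/mol = 0.304 mol
O: 38.9 g ÷ 16.00 g/mol = 2.431 mol
S: 19.49 g ÷ 32.07 g/mol = 0.6077 mol
Divide by the smallest (0.304 mol Ni): K 2.000, Ni 1.000, O 7.998, S 1.999
Ratio ≈ 2:1:8:2, so the empirical formula is K2NiO8S2

K2NiO8S2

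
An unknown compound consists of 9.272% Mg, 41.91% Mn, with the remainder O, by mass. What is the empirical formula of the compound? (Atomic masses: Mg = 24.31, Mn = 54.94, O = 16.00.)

MgMn2O8

Assume 100 g: 9.272 g Mg, 41.91 g Mn, 48.818 g O.
Moles — Mg: 9.272 / 24.31 = 0.3814 mol; Mn: 41.91 / 54.94 = 0.7628 mol; O: 48.818 / 16.00 = 3.051 mol
Smallest is Mg at 0.3814 mol; normalising gives Mg 1.000, Mn 2.000, O 8.000
≈ 1:2:8 → MgMn2O8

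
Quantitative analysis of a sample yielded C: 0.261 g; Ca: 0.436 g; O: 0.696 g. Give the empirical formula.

C: 0.261 g ÷ 12.01 g/mol = 0.02173 mol
Ca: 0.436 g ÷ 40.08 g/mol = 0.01088 mol
O: 0.696 g ÷ 16.00 g/mol = 0.0435 mol
Ratios (÷ 0.01088): C 1.998, Ca 1.000, O 3.999
→ C2CaO4

C2CaO4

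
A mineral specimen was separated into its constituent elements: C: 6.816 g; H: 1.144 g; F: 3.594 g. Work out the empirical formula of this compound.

C3H6F

n(C) = 6.816/12.01 = 0.5675, n(H) = 1.144/1.008 = 1.135, n(F) = 3.594/19.00 = 0.1892
Smallest is F at 0.1892 mol; normalising gives C 3.000, H 6.000, F 1.000
≈ 3:6:1 → C3H6F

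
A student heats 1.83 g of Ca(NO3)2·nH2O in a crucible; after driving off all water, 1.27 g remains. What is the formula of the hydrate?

Ca(NO3)2·4H2O

Mass of water lost = 1.83 − 1.27 = 0.56 g → 0.56 / 18.02 = 0.03108 mol H2O
Molar mass of Ca(NO3)2 = 164.10 g/mol → mol Ca(NO3)2 = 1.27 / 164.10 = 0.007739
n = 0.03108 / 0.007739 = 4.02 ≈ 4 → Ca(NO3)2·4H2O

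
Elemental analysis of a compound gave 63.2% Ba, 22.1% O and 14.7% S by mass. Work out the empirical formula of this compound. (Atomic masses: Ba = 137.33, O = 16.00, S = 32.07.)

Assume 100 g: 63.2 g Ba, 22.1 g O, 14.7 g S.
Ba: 63.2 g ÷ 137.33 g/mol = 0.4602 mol
O: 22.1 g ÷ 16.00 g/mol = 1.381 mol
S: 14.7 g ÷ 32.07 g/mol = 0.4584 mol
Ratios (÷ 0.4584): Ba 1.004, O 3.013, S 1.000
→ BaO3S

BaO3S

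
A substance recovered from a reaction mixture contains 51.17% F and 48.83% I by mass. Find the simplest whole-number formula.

F7I

Assume 100 g: 51.17 g F, 48.83 g I.
n(F) = 51.17/19.00 = 2.693, n(I) = 48.83/126.90 = 0.3848
Smallest is I at 0.3848 mol; normalising gives F 6.999, I 1.000
→ F7I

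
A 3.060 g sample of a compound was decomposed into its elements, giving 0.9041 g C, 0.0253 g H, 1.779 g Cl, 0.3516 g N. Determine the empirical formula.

C3HCl2N

n(C) = 0.9041/12.01 = 0.07528, n(H) = 0.0253/1.008 = 0.0251, n(Cl) = 1.779/35.45 = 0.05018, n(N) = 0.3516/14.01 = 0.0251
Ratios (÷ 0.0251): C 3.000, H 1.000, Cl 2.000, N 1.000
Ratio ≈ 3:1:2:1, so the empirical formula is C3HCl2N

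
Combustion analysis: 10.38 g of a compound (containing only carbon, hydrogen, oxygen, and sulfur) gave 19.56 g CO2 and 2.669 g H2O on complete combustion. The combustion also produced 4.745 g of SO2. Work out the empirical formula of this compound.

mol C = 19.56 / 44.01 = 0.4444; mass C = 0.4444 × 12.01 = 5.338 g
mol H = 2 × (2.669 / 18.02) = 0.2962; mass H = 0.2962 × 1.008 = 0.2986 g
mol S = 4.745 / 64.07 = 0.07406; mass S = 2.375 g
mass O = 10.38 − (8.011) = 2.369 g → mol O = 0.1480
Divide by the smallest (0.07406 mol S): C 6.001, H 4.000, O 1.999, S 1.000
≈ 6:4:2:1 → C6H4O2S

C6H4O2S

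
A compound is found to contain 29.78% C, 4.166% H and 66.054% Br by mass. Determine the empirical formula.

C3H5Br

Assume 100 g: 29.78 g C, 4.166 g H, 66.054 g Br.
C: 29.78 g ÷ 12.01 g/mol = 2.48 mol
H: 4.166 g ÷ 1.008 g/mol = 4.133 mol
Br: 66.054 g ÷ 79.90 g/mol = 0.8267 mol
Ratios (÷ 0.8267): C 2.999, H 4.999, Br 1.000
≈ 3:5:1 → C3H5Br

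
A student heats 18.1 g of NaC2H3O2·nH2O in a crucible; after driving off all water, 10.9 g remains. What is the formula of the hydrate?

Mass of water lost = 18.1 − 10.9 = 7.2 g → 7.2 / 18.02 = 0.3996 mol H2O
Molar mass of NaC2H3O2 = 82.03 g/mol → mol NaC2H3O2 = 10.9 / 82.03 = 0.1329
n = 0.3996 / 0.1329 = 3.01 ≈ 3 → NaC2H3O2·3H2O

NaC2H3O2·3H2O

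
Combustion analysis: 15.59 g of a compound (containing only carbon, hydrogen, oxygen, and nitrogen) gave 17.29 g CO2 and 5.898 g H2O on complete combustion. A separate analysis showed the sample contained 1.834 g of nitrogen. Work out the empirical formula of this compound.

C3H5NO4

mol C = 17.29 / 44.01 = 0.3929; mass C = 0.3929 × 12.01 = 4.718 g
mol H = 2 × (5.898 / 18.02) = 0.6546; mass H = 0.6546 × 1.008 = 0.6598 g
mol N = 1.834 / 14.01 = 0.1309
mass O = 15.59 − (7.212) = 8.378 g → mol O = 0.5236
Smallest is N at 0.1309 mol; normalising gives C 3.001, H 5.001, N 1.000, O 4.000
→ C3H5NO4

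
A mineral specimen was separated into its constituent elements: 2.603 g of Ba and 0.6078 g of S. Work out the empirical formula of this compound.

Moles — Ba: 2.603 / 137.33 = 0.01895 mol; S: 0.6078 / 32.07 = 0.01895 mol
Smallest is S at 0.01895 mol; normalising gives Ba 1.000, S 1.000
≈ 1:1 → BaS

BaS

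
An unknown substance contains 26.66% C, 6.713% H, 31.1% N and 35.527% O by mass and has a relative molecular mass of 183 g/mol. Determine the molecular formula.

C4H12N4O4

Assume 100 g: 26.66 g C, 6.713 g H, 31.1 g N, 35.527 g O.
n(C) = 26.66/12.01 = 2.22, n(H) = 6.713/1.008 = 6.66, n(N) = 31.1/14.01 = 2.22, n(O) = 35.527/16.00 = 2.22
Divide by the smallest (2.22 mol C): C 1.000, H 3.000, N 1.000, O 1.000
≈ 1:3:1:1 → CH3NO
Empirical-formula mass = 45.04 g/mol
n = 183 / 45.04 = 4.06 ≈ 4
Molecular formula = (CH3NO)×4 = C4H12N4O4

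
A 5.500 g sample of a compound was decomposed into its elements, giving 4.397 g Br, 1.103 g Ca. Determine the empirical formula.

Br2Ca

Br: 4.397 g ÷ 79.90 g/mol = 0.05503 mol
Ca: 1.103 g ÷ 40.08 g/mol = 0.02752 mol
Smallest is Ca at 0.02752 mol; normalising gives Br 2.000, Ca 1.000
→ Br2Ca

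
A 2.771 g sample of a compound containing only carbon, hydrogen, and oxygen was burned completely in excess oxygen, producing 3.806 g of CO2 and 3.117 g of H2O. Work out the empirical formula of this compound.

mol C = 3.806 / 44.01 = 0.08648; mass C = 0.08648 × 12.01 = 1.039 g
mol H = 2 × (3.117 / 18.02) = 0.3459; mass H = 0.3459 × 1.008 = 0.3487 g
mass O = 2.771 − (1.387) = 1.384 g → mol O = 0.08648
Divide by the smallest (0.08648 mol O): C 1.000, H 4.000, O 1.000
Ratio ≈ 1:4:1, so the empirical formula is CH4O

CH4O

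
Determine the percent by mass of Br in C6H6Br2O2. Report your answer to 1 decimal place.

59.2%

Molar mass = 6(12.01) + 6(1.008) + 2(79.90) + 2(16.00) = 269.908 g/mol
Mass of Br per mole = 2 × 79.90 = 159.800 g
% Br = 159.800 / 269.908 × 100 = 59.2%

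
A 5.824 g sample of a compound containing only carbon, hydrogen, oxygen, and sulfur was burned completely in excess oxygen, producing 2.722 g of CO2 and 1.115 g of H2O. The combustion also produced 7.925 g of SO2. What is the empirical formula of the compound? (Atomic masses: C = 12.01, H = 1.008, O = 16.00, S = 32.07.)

mol C = 2.722 / 44.01 = 0.06185; mass C = 0.06185 × 12.01 = 0.7428 g
mol H = 2 × (1.115 / 18.02) = 0.1238; mass H = 0.1238 × 1.008 = 0.1247 g
mol S = 7.925 / 64.07 = 0.1237; mass S = 3.967 g
mass O = 5.824 − (4.834) = 0.9896 g → mol O = 0.06185
Smallest is C at 0.06185 mol; normalising gives C 1.000, H 2.001, O 1.000, S 2.000
Ratio ≈ 1:2:1:2, so the empirical formula is CH2OS2

CH2OS2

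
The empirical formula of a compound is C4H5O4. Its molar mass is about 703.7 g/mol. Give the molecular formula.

C24H30O24

Empirical-formula mass = 117.08 g/mol
n = 703.7 / 117.08 = 6.01 ≈ 6
Molecular formula = (C4H5O4)6 = C24H30O24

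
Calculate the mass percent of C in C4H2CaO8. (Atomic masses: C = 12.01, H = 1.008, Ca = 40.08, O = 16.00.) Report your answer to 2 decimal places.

Molar mass = 4(12.01) + 2(1.008) + 1(40.08) + 8(16.00) = 218.136 g/mol
Mass of C per mole = 4 × 12.01 = 48.040 g
% C = 48.040 / 218.136 × 100 = 22.02%

22.02%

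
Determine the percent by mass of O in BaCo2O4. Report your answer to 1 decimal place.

20.1%

Molar mass = 1(137.33) + 2(58.93) + 4(16.00) = 319.190 g/mol
Mass of O per mole = 4 × 16.00 = 64.000 g
% O = 64.000 / 319.190 × 100 = 20.1%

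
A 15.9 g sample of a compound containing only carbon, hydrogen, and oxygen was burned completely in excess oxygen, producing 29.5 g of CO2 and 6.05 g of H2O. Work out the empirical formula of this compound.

mol C = 29.5 / 44.01 = 0.6703; mass C = 0.6703 × 12.01 = 8.050 g
mol H = 2 × (6.05 / 18.02) = 0.6715; mass H = 0.6715 × 1.008 = 0.6768 g
mass O = 15.9 − (8.727) = 7.173 g → mol O = 0.4483
Smallest is O at 0.4483 mol; normalising gives C 1.495, H 1.498, O 1.000
Multiply by 2: C 2.99, H 3.00, O 2.00 → C3H3O2

C3H3O2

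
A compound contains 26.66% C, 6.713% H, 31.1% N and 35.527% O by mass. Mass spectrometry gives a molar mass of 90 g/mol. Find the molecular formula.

Assume 100 g: 26.66 g C, 6.713 g H, 31.1 g N, 35.527 g O.
Moles — C: 26.66 / 12.01 = 2.22 mol; H: 6.713 / 1.008 = 6.66 mol; N: 31.1 / 14.01 = 2.22 mol; O: 35.527 / 16.00 = 2.22 mol
Smallest is C at 2.22 mol; normalising gives C 1.000, H 3.000, N 1.000, O 1.000
Ratio ≈ 1:3:1:1, so the empirical formula is CH3NO
Empirical-formula mass = 45.04 g/mol
n = 90 / 45.04 = 2.00 ≈ 2
Molecular formula = (CH3NO)×2 = C2H6N2O2

C2H6N2O2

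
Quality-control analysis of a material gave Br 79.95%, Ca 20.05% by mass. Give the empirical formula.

Br2Ca

Assume 100 g: 79.95 g Br, 20.05 g Ca.
n(Br) = 79.95/79.90 = 1.001, n(Ca) = 20.05/40.08 = 0.5002
Divide by the smallest (0.5002 mol Ca): Br 2.000, Ca 1.000
Ratio ≈ 2:1, so the empirical formula is Br2Ca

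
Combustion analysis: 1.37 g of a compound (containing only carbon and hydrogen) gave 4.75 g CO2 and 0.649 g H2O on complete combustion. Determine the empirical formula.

mol C = 4.75 / 44.01 = 0.1079; mass C = 0.1079 × 12.01 = 1.296 g
mol H = 2 × (0.649 / 18.02) = 0.07203; mass H = 0.07203 × 1.008 = 0.07261 g
Smallest is H at 0.07203 mol; normalising gives C 1.498, H 1.000
×2: C 3.00, H 2.00 → C3H2

C3H2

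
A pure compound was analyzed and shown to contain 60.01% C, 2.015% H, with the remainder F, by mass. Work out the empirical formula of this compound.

Assume 100 g: 60.01 g C, 2.015 g H, 37.975 g F.
Moles — C: 60.01 / 12.01 = 4.997 mol; H: 2.015 / 1.008 = 1.999 mol; F: 37.975 / 19.00 = 1.999 mol
Divide by the smallest (1.999 mol F): C 2.500, H 1.000, F 1.000
×2: C 5.00, H 2.00, F 2.00 → C5H2F2

C5H2F2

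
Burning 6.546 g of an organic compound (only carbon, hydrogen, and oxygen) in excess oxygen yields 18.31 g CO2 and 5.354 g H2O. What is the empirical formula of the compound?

mol C = 18.31 / 44.01 = 0.4160; mass C = 0.4160 × 12.01 = 4.997 g
mol H = 2 × (5.354 / 18.02) = 0.5942; mass H = 0.5942 × 1.008 = 0.5990 g
mass O = 6.546 − (5.596) = 0.9504 g → mol O = 0.05940
Smallest is O at 0.0594 mol; normalising gives C 7.004, H 10.004, O 1.000
→ C7H10O

C7H10O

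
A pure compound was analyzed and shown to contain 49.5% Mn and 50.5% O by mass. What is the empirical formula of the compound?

Mn2O7

Assume 100 g: 49.5 g Mn, 50.5 g O.
n(Mn) = 49.5/54.94 = 0.901, n(O) = 50.5/16.00 = 3.156
Ratios (÷ 0.901): Mn 1.000, O 3.503
Multiply by 2: Mn 2.00, O 7.01 → Mn2O7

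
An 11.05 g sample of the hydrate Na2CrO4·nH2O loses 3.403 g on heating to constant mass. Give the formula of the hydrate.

Mass of anhydrous Na2CrO4 = 11.05 − 3.403 = 7.647 g
mol H2O = 3.403 / 18.02 = 0.1888
Molar mass of Na2CrO4 = 161.98 g/mol → mol Na2CrO4 = 7.647 / 161.98 = 0.04721
n = 0.1888 / 0.04721 = 4.00 ≈ 4 → Na2CrO4·4H2O

Na2CrO4·4H2O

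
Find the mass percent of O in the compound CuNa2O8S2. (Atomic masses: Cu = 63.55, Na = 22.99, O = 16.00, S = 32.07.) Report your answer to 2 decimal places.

42.43%

Molar mass = 1(63.55) + 2(22.99) + 8(16.00) + 2(32.07) = 301.670 g/mol
Mass of O per mole = 8 × 16.00 = 128.000 g
% O = 128.000 / 301.670 × 100 = 42.43%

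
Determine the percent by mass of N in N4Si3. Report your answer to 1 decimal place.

Molar mass = 4(14.01) + 3(28.09) = 140.310 g/mol
Mass of N per mole = 4 × 14.01 = 56.040 g
% N = 56.040 / 140.310 × 100 = 39.9%

39.9%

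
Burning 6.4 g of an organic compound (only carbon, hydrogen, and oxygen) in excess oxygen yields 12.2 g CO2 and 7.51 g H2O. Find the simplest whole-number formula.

mol C = 12.2 / 44.01 = 0.2772; mass C = 0.2772 × 12.01 = 3.329 g
mol H = 2 × (7.51 / 18.02) = 0.8335; mass H = 0.8335 × 1.008 = 0.8402 g
mass O = 6.4 − (4.169) = 2.231 g → mol O = 0.1394
Divide by the smallest (0.1394 mol O): C 1.988, H 5.979, O 1.000
→ C2H6O

C2H6O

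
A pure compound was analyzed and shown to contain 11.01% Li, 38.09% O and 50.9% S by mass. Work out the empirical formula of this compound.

Assume 100 g: 11.01 g Li, 38.09 g O, 50.9 g S.
Li: 11.01 g ÷ 6.94 g/mol = 1.586 mol
O: 38.09 g ÷ 16.00 g/mol = 2.381 mol
S: 50.9 g ÷ 32.07 g/mol = 1.587 mol
Divide by the smallest (1.586 mol Li): Li 1.000, O 1.501, S 1.000
Scaling by 2: Li 2.00, O 3.00, S 2.00 → Li2O3S2

Li2O3S2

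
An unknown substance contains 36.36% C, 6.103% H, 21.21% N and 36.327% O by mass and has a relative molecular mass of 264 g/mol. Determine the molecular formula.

C8H16N4O6

Assume 100 g: 36.36 g C, 6.103 g H, 21.21 g N, 36.327 g O.
n(C) = 36.36/12.01 = 3.027, n(H) = 6.103/1.008 = 6.055, n(N) = 21.21/14.01 = 1.514, n(O) = 36.327/16.00 = 2.27
Divide by the smallest (1.514 mol N): C 2.000, H 3.999, N 1.000, O 1.500
×2: C 4.00, H 8.00, N 2.00, O 3.00 → C4H8N2O3
Empirical-formula mass = 132.12 g/mol
n = 264 / 132.12 = 2.00 ≈ 2
Molecular formula = (C4H8N2O3)×2 = C8H16N4O6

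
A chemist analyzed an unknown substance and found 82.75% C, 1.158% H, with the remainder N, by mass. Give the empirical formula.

Assume 100 g: 82.75 g C, 1.158 g H, 16.092 g N.
C: 82.75 g ÷ 12.01 g/mol = 6.89 mol
H: 1.158 g ÷ 1.008 g/mol = 1.149 mol
N: 16.092 g ÷ 14.01 g/mol = 1.149 mol
Ratios (÷ 1.149): C 5.999, H 1.000, N 1.000
Ratio ≈ 6:1:1, so the empirical formula is C6HN

C6HN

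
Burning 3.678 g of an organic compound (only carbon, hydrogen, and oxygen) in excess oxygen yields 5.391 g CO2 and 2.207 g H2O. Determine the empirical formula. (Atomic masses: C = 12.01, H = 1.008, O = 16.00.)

mol C = 5.391 / 44.01 = 0.1225; mass C = 0.1225 × 12.01 = 1.471 g
mol H = 2 × (2.207 / 18.02) = 0.2450; mass H = 0.2450 × 1.008 = 0.2469 g
mass O = 3.678 − (1.718) = 1.960 g → mol O = 0.1225
Smallest is C at 0.1225 mol; normalising gives C 1.000, H 2.000, O 1.000
Ratio ≈ 1:2:1, so the empirical formula is CH2O

CH2O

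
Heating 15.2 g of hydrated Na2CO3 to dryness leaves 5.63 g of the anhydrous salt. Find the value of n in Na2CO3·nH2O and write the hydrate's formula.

Na2CO3·10H2O

Mass of water lost = 15.2 − 5.63 = 9.57 g → 9.57 / 18.02 = 0.5311 mol H2O
Molar mass of Na2CO3 = 105.99 g/mol → mol Na2CO3 = 5.63 / 105.99 = 0.05312
n = 0.5311 / 0.05312 = 10.00 ≈ 10 → Na2CO3·10H2O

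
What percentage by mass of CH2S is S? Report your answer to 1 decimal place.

Molar mass = 1(12.01) + 2(1.008) + 1(32.07) = 46.096 g/mol
Mass of S per mole = 1 × 32.07 = 32.070 g
% S = 32.070 / 46.096 × 100 = 69.6%

69.6%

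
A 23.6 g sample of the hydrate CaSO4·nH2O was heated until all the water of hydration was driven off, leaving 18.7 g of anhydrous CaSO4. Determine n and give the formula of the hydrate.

Mass of water lost = 23.6 − 18.7 = 4.9 g → 4.9 / 18.02 = 0.2719 mol H2O
Molar mass of CaSO4 = 136.15 g/mol → mol CaSO4 = 18.7 / 136.15 = 0.1373
n = 0.2719 / 0.1373 = 1.98 ≈ 2 → CaSO4·2H2O

CaSO4·2H2O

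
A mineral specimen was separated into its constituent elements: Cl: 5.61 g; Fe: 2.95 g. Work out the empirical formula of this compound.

Cl3Fe

n(Cl) = 5.61/35.45 = 0.1583, n(Fe) = 2.95/55.85 = 0.05282
Smallest is Fe at 0.05282 mol; normalising gives Cl 2.996, Fe 1.000
≈ 3:1 → Cl3Fe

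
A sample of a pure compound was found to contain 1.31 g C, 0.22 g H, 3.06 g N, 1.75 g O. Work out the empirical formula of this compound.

CH2N2O

n(C) = 1.31/12.01 = 0.1091, n(H) = 0.22/1.008 = 0.2183, n(N) = 3.06/14.01 = 0.2184, n(O) = 1.75/16.00 = 0.1094
Divide by the smallest (0.1091 mol C): C 1.000, H 2.001, N 2.002, O 1.003
→ CH2N2O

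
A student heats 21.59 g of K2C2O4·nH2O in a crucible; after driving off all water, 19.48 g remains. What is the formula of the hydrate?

Mass of water lost = 21.59 − 19.48 = 2.11 g → 2.11 / 18.02 = 0.1171 mol H2O
Molar mass of K2C2O4 = 166.22 g/mol → mol K2C2O4 = 19.48 / 166.22 = 0.1172
n = 0.1171 / 0.1172 = 1.00 ≈ 1 → K2C2O4·H2O

K2C2O4·H2O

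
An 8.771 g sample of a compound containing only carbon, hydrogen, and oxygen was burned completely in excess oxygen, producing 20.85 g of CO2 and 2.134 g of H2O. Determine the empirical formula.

C8H4O3

mol C = 20.85 / 44.01 = 0.4738; mass C = 0.4738 × 12.01 = 5.690 g
mol H = 2 × (2.134 / 18.02) = 0.2368; mass H = 0.2368 × 1.008 = 0.2387 g
mass O = 8.771 − (5.929) = 2.842 g → mol O = 0.1777
Ratios (÷ 0.1777): C 2.667, H 1.333, O 1.000
Multiply by 3: C 8.00, H 4.00, O 3.00 → C8H4O3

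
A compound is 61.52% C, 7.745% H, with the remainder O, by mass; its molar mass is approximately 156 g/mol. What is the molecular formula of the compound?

C8H12O3

Assume 100 g: 61.52 g C, 7.745 g H, 30.735 g O.
C: 61.52 g ÷ 12.01 g/mol = 5.122 mol
H: 7.745 g ÷ 1.008 g/mol = 7.684 mol
O: 30.735 g ÷ 16.00 g/mol = 1.921 mol
Divide by the smallest (1.921 mol O): C 2.667, H 4.000, O 1.000
×3: C 8.00, H 12.00, O 3.00 → C8H12O3
Empirical-formula mass = 156.18 g/mol
n = 156 / 156.18 = 1.00 ≈ 1
Molecular formula = empirical formula = C8H12O3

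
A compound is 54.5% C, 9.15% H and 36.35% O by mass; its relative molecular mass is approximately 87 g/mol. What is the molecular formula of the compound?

Assume 100 g: 54.5 g C, 9.15 g H, 36.35 g O.
n(C) = 54.5/12.01 = 4.538, n(H) = 9.15/1.008 = 9.077, n(O) = 36.35/16.00 = 2.272
Divide by the smallest (2.272 mol O): C 1.997, H 3.996, O 1.000
→ C2H4O
Empirical-formula mass = 44.05 g/mol
n = 87 / 44.05 = 1.97 ≈ 2
Molecular formula = (C2H4O)×2 = C4H8O2

C4H8O2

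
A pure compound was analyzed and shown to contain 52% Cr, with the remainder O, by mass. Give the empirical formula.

Assume 100 g: 52 g Cr, 48 g O.
Cr: 52 g ÷ 52.00 g/mol = 1 mol
O: 48 g ÷ 16.00 g/mol = 3 mol
Ratios (÷ 1): Cr 1.000, O 3.000
≈ 1:3 → CrO3

CrO3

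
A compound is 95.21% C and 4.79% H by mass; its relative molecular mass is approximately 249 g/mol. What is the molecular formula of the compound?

C20H12

Assume 100 g: 95.21 g C, 4.79 g H.
Moles — C: 95.21 / 12.01 = 7.928 mol; H: 4.79 / 1.008 = 4.752 mol
Ratios (÷ 4.752): C 1.668, H 1.000
Scaling by 3: C 5.00, H 3.00 → C5H3
Empirical-formula mass = 63.07 g/mol
n = 249 / 63.07 = 3.95 ≈ 4
Molecular formula = (C5H3)×4 = C20H12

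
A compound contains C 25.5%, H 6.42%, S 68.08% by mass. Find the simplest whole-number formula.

CH3S

Assume 100 g: 25.5 g C, 6.42 g H, 68.08 g S.
n(C) = 25.5/12.01 = 2.123, n(H) = 6.42/1.008 = 6.369, n(S) = 68.08/32.07 = 2.123
Divide by the smallest (2.123 mol S): C 1.000, H 3.000, S 1.000
Ratio ≈ 1:3:1, so the empirical formula is CH3S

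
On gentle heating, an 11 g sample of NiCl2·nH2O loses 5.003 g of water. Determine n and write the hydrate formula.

Mass of anhydrous NiCl2 = 11 − 5.003 = 5.997 g
mol H2O = 5.003 / 18.02 = 0.2776
Molar mass of NiCl2 = 129.59 g/mol → mol NiCl2 = 5.997 / 129.59 = 0.04628
n = 0.2776 / 0.04628 = 6.00 ≈ 6 → NiCl2·6H2O

NiCl2·6H2O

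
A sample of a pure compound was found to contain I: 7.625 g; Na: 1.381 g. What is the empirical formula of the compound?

Moles — I: 7.625 / 126.90 = 0.06009 mol; Na: 1.381 / 22.99 = 0.06007 mol
Smallest is Na at 0.06007 mol; normalising gives I 1.000, Na 1.000
→ INa

INa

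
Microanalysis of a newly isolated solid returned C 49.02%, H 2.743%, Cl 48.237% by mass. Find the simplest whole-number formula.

Assume 100 g: 49.02 g C, 2.743 g H, 48.237 g Cl.
n(C) = 49.02/12.01 = 4.082, n(H) = 2.743/1.008 = 2.721, n(Cl) = 48.237/35.45 = 1.361
Ratios (÷ 1.361): C 3.000, H 2.000, Cl 1.000
Ratio ≈ 3:2:1, so the empirical formula is C3H2Cl

C3H2Cl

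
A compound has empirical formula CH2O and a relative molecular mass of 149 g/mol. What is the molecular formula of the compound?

Empirical-formula mass = 30.03 g/mol
n = 149 / 30.03 = 4.96 ≈ 5
Molecular formula = (CH2O)5 = C5H10O5

C5H10O5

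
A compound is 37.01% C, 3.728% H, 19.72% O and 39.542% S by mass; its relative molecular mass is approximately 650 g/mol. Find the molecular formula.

C20H24O8S8

Assume 100 g: 37.01 g C, 3.728 g H, 19.72 g O, 39.542 g S.
n(C) = 37.01/12.01 = 3.082, n(H) = 3.728/1.008 = 3.698, n(O) = 19.72/16.00 = 1.232, n(S) = 39.542/32.07 = 1.233
Ratios (÷ 1.232): C 2.500, H 3.001, O 1.000, S 1.000
×2: C 5.00, H 6.00, O 2.00, S 2.00 → C5H6O2S2
Empirical-formula mass = 162.24 g/mol
n = 650 / 162.24 = 4.01 ≈ 4
Molecular formula = (C5H6O2S2)×4 = C20H24O8S8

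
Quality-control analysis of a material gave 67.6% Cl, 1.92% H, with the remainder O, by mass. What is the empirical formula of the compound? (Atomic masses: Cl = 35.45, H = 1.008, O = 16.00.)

Assume 100 g: 67.6 g Cl, 1.92 g H, 30.48 g O.
n(Cl) = 67.6/35.45 = 1.907, n(H) = 1.92/1.008 = 1.905, n(O) = 30.48/16.00 = 1.905
Ratios (÷ 1.905): Cl 1.001, H 1.000, O 1.000
→ ClHO

ClHO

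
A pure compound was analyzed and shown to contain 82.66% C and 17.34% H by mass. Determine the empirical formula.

Assume 100 g: 82.66 g C, 17.34 g H.
n(C) = 82.66/12.01 = 6.883, n(H) = 17.34/1.008 = 17.2
Divide by the smallest (6.883 mol C): C 1.000, H 2.499
Multiply by 2: C 2.00, H 5.00 → C2H5

C2H5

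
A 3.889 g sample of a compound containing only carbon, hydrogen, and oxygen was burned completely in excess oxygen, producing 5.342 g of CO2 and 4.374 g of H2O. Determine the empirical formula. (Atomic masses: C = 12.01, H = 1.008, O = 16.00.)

CH4O

mol C = 5.342 / 44.01 = 0.1214; mass C = 0.1214 × 12.01 = 1.458 g
mol H = 2 × (4.374 / 18.02) = 0.4855; mass H = 0.4855 × 1.008 = 0.4893 g
mass O = 3.889 − (1.947) = 1.942 g → mol O = 0.1214
Smallest is O at 0.1214 mol; normalising gives C 1.000, H 4.000, O 1.000
→ CH4O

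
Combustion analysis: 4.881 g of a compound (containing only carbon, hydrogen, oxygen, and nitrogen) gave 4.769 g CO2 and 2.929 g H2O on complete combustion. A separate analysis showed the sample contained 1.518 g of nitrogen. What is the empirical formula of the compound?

mol C = 4.769 / 44.01 = 0.1084; mass C = 0.1084 × 12.01 = 1.301 g
mol H = 2 × (2.929 / 18.02) = 0.3251; mass H = 0.3251 × 1.008 = 0.3277 g
mol N = 1.518 / 14.01 = 0.1084
mass O = 4.881 − (3.147) = 1.734 g → mol O = 0.1084
Ratios (÷ 0.1084): C 1.000, H 3.000, N 1.000, O 1.000
→ CH3NO

CH3NO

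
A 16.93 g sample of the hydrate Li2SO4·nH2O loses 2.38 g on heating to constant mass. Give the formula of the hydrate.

Li2SO4·H2O

Mass of anhydrous Li2SO4 = 16.93 − 2.38 = 14.55 g
mol H2O = 2.38 / 18.02 = 0.1321
Molar mass of Li2SO4 = 109.95 g/mol → mol Li2SO4 = 14.55 / 109.95 = 0.1323
n = 0.1321 / 0.1323 = 1.00 ≈ 1 → Li2SO4·H2O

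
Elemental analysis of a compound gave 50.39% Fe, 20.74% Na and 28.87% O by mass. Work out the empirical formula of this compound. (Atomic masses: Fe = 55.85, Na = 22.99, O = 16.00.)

Assume 100 g: 50.39 g Fe, 20.74 g Na, 28.87 g O.
Fe: 50.39 g ÷ 55.85 g/mol = 0.9022 mol
Na: 20.74 g ÷ 22.99 g/mol = 0.9021 mol
O: 28.87 g ÷ 16.00 g/mol = 1.804 mol
Divide by the smallest (0.9021 mol Na): Fe 1.000, Na 1.000, O 2.000
→ FeNaO2

FeNaO2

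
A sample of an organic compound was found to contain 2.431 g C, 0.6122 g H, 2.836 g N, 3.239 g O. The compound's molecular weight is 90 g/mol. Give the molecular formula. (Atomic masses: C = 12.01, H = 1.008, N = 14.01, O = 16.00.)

C: 2.431 g ÷ 12.01 g/mol = 0.2024 mol
H: 0.6122 g ÷ 1.008 g/mol = 0.6073 mol
N: 2.836 g ÷ 14.01 g/mol = 0.2024 mol
O: 3.239 g ÷ 16.00 g/mol = 0.2024 mol
Divide by the smallest (0.2024 mol C): C 1.000, H 3.000, N 1.000, O 1.000
≈ 1:3:1:1 → CH3NO
Empirical-formula mass = 45.04 g/mol
n = 90 / 45.04 = 2.00 ≈ 2
Molecular formula = (CH3NO)×2 = C2H6N2O2

C2H6N2O2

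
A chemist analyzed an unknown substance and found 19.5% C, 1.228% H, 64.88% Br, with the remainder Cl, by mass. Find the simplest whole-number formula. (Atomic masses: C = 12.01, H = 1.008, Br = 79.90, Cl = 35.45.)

Assume 100 g: 19.5 g C, 1.228 g H, 64.88 g Br, 14.392 g Cl.
C: 19.5 g ÷ 12.01 g/mol = 1.624 mol
H: 1.228 g ÷ 1.008 g/mol = 1.218 mol
Br: 64.88 g ÷ 79.90 g/mol = 0.812 mol
Cl: 14.392 g ÷ 35.45 g/mol = 0.406 mol
Divide by the smallest (0.406 mol Cl): C 3.999, H 3.001, Br 2.000, Cl 1.000
Ratio ≈ 4:3:2:1, so the empirical formula is C4H3Br2Cl

C4H3Br2Cl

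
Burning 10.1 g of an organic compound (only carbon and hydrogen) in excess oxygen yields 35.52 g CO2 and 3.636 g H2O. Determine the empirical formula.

C2H

mol C = 35.52 / 44.01 = 0.8071; mass C = 0.8071 × 12.01 = 9.693 g
mol H = 2 × (3.636 / 18.02) = 0.4036; mass H = 0.4036 × 1.008 = 0.4068 g
Divide by the smallest (0.4036 mol H): C 2.000, H 1.000
≈ 2:1 → C2H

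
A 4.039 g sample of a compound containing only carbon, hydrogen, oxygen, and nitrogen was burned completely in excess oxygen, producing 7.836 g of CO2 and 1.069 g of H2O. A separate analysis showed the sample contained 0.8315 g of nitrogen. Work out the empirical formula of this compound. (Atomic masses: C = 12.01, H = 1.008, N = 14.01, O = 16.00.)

mol C = 7.836 / 44.01 = 0.1781; mass C = 0.1781 × 12.01 = 2.138 g
mol H = 2 × (1.069 / 18.02) = 0.1186; mass H = 0.1186 × 1.008 = 0.1196 g
mol N = 0.8315 / 14.01 = 0.05935
mass O = 4.039 − (3.089) = 0.9495 g → mol O = 0.05934
Ratios (÷ 0.05934): C 3.000, H 1.999, N 1.000, O 1.000
Ratio ≈ 3:2:1:1, so the empirical formula is C3H2NO

C3H2NO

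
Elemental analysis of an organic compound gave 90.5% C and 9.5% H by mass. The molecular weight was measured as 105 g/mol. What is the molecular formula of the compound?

Assume 100 g: 90.5 g C, 9.5 g H.
C: 90.5 g ÷ 12.01 g/mol = 7.535 mol
H: 9.5 g ÷ 1.008 g/mol = 9.425 mol
Ratios (÷ 7.535): C 1.000, H 1.251
Scaling by 4: C 4.00, H 5.00 → C4H5
Empirical-formula mass = 53.08 g/mol
n = 105 / 53.08 = 1.98 ≈ 2
Molecular formula = (C4H5)×2 = C8H10

C8H10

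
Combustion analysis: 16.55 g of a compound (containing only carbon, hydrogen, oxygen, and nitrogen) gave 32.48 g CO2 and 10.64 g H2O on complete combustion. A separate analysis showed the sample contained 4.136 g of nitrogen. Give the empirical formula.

C5H8N2O

mol C = 32.48 / 44.01 = 0.7380; mass C = 0.7380 × 12.01 = 8.864 g
mol H = 2 × (10.64 / 18.02) = 1.181; mass H = 1.181 × 1.008 = 1.190 g
mol N = 4.136 / 14.01 = 0.2952
mass O = 16.55 − (14.19) = 2.360 g → mol O = 0.1475
Ratios (÷ 0.1475): C 5.003, H 8.006, N 2.001, O 1.000
→ C5H8N2O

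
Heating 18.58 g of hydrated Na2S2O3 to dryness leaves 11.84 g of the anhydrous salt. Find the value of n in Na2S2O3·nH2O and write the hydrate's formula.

Mass of water lost = 18.58 − 11.84 = 6.74 g → 6.74 / 18.02 = 0.374 mol H2O
Molar mass of Na2S2O3 = 158.12 g/mol → mol Na2S2O3 = 11.84 / 158.12 = 0.07488
n = 0.374 / 0.07488 = 5.00 ≈ 5 → Na2S2O3·5H2O

Na2S2O3·5H2O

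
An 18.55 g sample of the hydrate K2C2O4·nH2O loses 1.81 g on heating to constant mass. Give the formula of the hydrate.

Mass of anhydrous K2C2O4 = 18.55 − 1.81 = 16.74 g
mol H2O = 1.81 / 18.02 = 0.1004
Molar mass of K2C2O4 = 166.22 g/mol → mol K2C2O4 = 16.74 / 166.22 = 0.1007
n = 0.1004 / 0.1007 = 1.00 ≈ 1 → K2C2O4·H2O

K2C2O4·H2O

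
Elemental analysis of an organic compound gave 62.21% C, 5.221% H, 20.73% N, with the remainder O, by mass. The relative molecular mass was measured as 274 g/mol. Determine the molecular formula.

C14H14N4O2

Assume 100 g: 62.21 g C, 5.221 g H, 20.73 g N, 11.839 g O.
n(C) = 62.21/12.01 = 5.18, n(H) = 5.221/1.008 = 5.18, n(N) = 20.73/14.01 = 1.48, n(O) = 11.839/16.00 = 0.7399
Smallest is O at 0.7399 mol; normalising gives C 7.000, H 7.000, N 2.000, O 1.000
≈ 7:7:2:1 → C7H7N2O
Empirical-formula mass = 135.15 g/mol
n = 274 / 135.15 = 2.03 ≈ 2
Molecular formula = (C7H7N2O)×2 = C14H14N4O2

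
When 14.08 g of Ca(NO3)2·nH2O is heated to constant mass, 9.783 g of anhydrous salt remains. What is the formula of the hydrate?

Mass of water lost = 14.08 − 9.783 = 4.297 g → 4.297 / 18.02 = 0.2385 mol H2O
Molar mass of Ca(NO3)2 = 164.10 g/mol → mol Ca(NO3)2 = 9.783 / 164.10 = 0.05962
n = 0.2385 / 0.05962 = 4.00 ≈ 4 → Ca(NO3)2·4H2O

Ca(NO3)2·4H2O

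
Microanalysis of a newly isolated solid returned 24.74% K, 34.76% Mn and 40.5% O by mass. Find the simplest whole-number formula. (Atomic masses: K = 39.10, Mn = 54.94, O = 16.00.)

Assume 100 g: 24.74 g K, 34.76 g Mn, 40.5 g O.
Moles — K: 24.74 / 39.10 = 0.6327 mol; Mn: 34.76 / 54.94 = 0.6327 mol; O: 40.5 / 16.00 = 2.531 mol
Smallest is Mn at 0.6327 mol; normalising gives K 1.000, Mn 1.000, O 4.001
→ KMnO4

KMnO4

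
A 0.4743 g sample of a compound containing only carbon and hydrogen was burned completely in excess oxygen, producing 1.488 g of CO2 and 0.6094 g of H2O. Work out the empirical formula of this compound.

mol C = 1.488 / 44.01 = 0.03381; mass C = 0.03381 × 12.01 = 0.4061 g
mol H = 2 × (0.6094 / 18.02) = 0.06764; mass H = 0.06764 × 1.008 = 0.06818 g
Smallest is C at 0.03381 mol; normalising gives C 1.000, H 2.000
Ratio ≈ 1:2, so the empirical formula is CH2

CH2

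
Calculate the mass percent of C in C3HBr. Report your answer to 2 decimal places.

Molar mass = 3(12.01) + 1(1.008) + 1(79.90) = 116.938 g/mol
Mass of C per mole = 3 × 12.01 = 36.030 g
% C = 36.030 / 116.938 × 100 = 30.81%

30.81%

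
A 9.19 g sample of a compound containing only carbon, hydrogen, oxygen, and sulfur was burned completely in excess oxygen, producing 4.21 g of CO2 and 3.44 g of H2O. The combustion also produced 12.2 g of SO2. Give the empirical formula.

mol C = 4.21 / 44.01 = 0.09566; mass C = 0.09566 × 12.01 = 1.149 g
mol H = 2 × (3.44 / 18.02) = 0.3818; mass H = 0.3818 × 1.008 = 0.3849 g
mol S = 12.2 / 64.07 = 0.1904; mass S = 6.107 g
mass O = 9.19 − (7.640) = 1.550 g → mol O = 0.09685
Divide by the smallest (0.09566 mol C): C 1.000, H 3.991, O 1.012, S 1.991
→ CH4OS2

CH4OS2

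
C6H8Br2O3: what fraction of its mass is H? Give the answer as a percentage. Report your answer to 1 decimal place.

Molar mass = 6(12.01) + 8(1.008) + 2(79.90) + 3(16.00) = 287.924 g/mol
Mass of H per mole = 8 × 1.008 = 8.064 g
% H = 8.064 / 287.924 × 100 = 2.8%

2.8%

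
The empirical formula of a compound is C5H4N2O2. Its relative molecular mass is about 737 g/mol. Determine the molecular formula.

C30H24N12O12

Empirical-formula mass = 124.10 g/mol
n = 737 / 124.10 = 5.94 ≈ 6
Molecular formula = (C5H4N2O2)6 = C30H24N12O12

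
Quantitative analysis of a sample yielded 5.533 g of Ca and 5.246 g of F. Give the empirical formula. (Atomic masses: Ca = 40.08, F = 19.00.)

CaF2

n(Ca) = 5.533/40.08 = 0.138, n(F) = 5.246/19.00 = 0.2761
Divide by the smallest (0.138 mol Ca): Ca 1.000, F 2.000
→ CaF2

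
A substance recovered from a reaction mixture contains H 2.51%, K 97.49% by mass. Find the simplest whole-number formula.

Assume 100 g: 2.51 g H, 97.49 g K.
Moles — H: 2.51 / 1.008 = 2.49 mol; K: 97.49 / 39.10 = 2.493 mol
Divide by the smallest (2.49 mol H): H 1.000, K 1.001
→ HK

HK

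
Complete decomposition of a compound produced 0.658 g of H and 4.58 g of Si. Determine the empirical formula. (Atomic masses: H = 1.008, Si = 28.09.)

H4Si

n(H) = 0.658/1.008 = 0.6528, n(Si) = 4.58/28.09 = 0.163
Divide by the smallest (0.163 mol Si): H 4.004, Si 1.000
→ H4Si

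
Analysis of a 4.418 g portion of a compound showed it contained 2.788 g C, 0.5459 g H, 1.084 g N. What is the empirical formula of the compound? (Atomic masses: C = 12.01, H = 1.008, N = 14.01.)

n(C) = 2.788/12.01 = 0.2321, n(H) = 0.5459/1.008 = 0.5416, n(N) = 1.084/14.01 = 0.07737
Smallest is N at 0.07737 mol; normalising gives C 3.000, H 6.999, N 1.000
≈ 3:7:1 → C3H7N

C3H7N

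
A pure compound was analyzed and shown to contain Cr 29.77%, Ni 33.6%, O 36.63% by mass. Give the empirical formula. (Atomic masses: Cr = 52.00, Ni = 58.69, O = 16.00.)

Assume 100 g: 29.77 g Cr, 33.6 g Ni, 36.63 g O.
Cr: 29.77 g ÷ 52.00 g/mol = 0.5725 mol
Ni: 33.6 g ÷ 58.69 g/mol = 0.5725 mol
O: 36.63 g ÷ 16.00 g/mol = 2.289 mol
Ratios (÷ 0.5725): Cr 1.000, Ni 1.000, O 3.999
Ratio ≈ 1:1:4, so the empirical formula is CrNiO4

CrNiO4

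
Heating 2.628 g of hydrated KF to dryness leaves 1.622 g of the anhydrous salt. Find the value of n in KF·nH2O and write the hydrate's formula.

KF·2H2O

Mass of water lost = 2.628 − 1.622 = 1.006 g → 1.006 / 18.02 = 0.05583 mol H2O
Molar mass of KF = 58.10 g/mol → mol KF = 1.622 / 58.10 = 0.02792
n = 0.05583 / 0.02792 = 2.00 ≈ 2 → KF·2H2O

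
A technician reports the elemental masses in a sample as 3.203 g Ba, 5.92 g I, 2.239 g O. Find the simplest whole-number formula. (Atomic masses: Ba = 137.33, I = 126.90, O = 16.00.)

n(Ba) = 3.203/137.33 = 0.02332, n(I) = 5.92/126.90 = 0.04665, n(O) = 2.239/16.00 = 0.1399
Ratios (÷ 0.02332): Ba 1.000, I 2.000, O 6.000
→ BaI2O6

BaI2O6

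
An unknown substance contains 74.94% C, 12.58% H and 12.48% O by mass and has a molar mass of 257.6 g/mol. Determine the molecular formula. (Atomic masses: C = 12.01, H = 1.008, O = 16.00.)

Assume 100 g: 74.94 g C, 12.58 g H, 12.48 g O.
Moles — C: 74.94 / 12.01 = 6.24 mol; H: 12.58 / 1.008 = 12.48 mol; O: 12.48 / 16.00 = 0.78 mol
Divide by the smallest (0.78 mol O): C 8.000, H 16.000, O 1.000
→ C8H16O
Empirical-formula mass = 128.21 g/mol
n = 257.6 / 128.21 = 2.01 ≈ 2
Molecular formula = (C8H16O)×2 = C16H32O2

C16H32O2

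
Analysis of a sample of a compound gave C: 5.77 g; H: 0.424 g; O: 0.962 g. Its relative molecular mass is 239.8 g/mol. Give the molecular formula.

C: 5.77 g ÷ 12.01 g/mol = 0.4804 mol
H: 0.424 g ÷ 1.008 g/mol = 0.4206 mol
O: 0.962 g ÷ 16.00 g/mol = 0.06012 mol
Divide by the smallest (0.06012 mol O): C 7.991, H 6.996, O 1.000
Ratio ≈ 8:7:1, so the empirical formula is C8H7O
Empirical-formula mass = 119.14 g/mol
n = 239.8 / 119.14 = 2.01 ≈ 2
Molecular formula = (C8H7O)×2 = C16H14O2

C16H14O2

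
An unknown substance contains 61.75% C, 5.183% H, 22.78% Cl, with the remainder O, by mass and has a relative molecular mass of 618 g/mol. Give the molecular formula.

Assume 100 g: 61.75 g C, 5.183 g H, 22.78 g Cl, 10.287 g O.
n(C) = 61.75/12.01 = 5.142, n(H) = 5.183/1.008 = 5.142, n(Cl) = 22.78/35.45 = 0.6426, n(O) = 10.287/16.00 = 0.6429
Divide by the smallest (0.6426 mol Cl): C 8.001, H 8.002, Cl 1.000, O 1.001
→ C8H8ClO
Empirical-formula mass = 155.59 g/mol
n = 618 / 155.59 = 3.97 ≈ 4
Molecular formula = (C8H8ClO)×4 = C32H32Cl4O4

C32H32Cl4O4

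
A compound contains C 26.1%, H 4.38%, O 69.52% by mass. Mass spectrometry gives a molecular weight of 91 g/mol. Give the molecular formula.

C2H4O4

Assume 100 g: 26.1 g C, 4.38 g H, 69.52 g O.
n(C) = 26.1/12.01 = 2.173, n(H) = 4.38/1.008 = 4.345, n(O) = 69.52/16.00 = 4.345
Divide by the smallest (2.173 mol C): C 1.000, H 1.999, O 1.999
Ratio ≈ 1:2:2, so the empirical formula is CH2O2
Empirical-formula mass = 46.03 g/mol
n = 91 / 46.03 = 1.98 ≈ 2
Molecular formula = (CH2O2)×2 = C2H4O4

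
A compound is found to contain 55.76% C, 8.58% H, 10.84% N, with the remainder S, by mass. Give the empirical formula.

Assume 100 g: 55.76 g C, 8.58 g H, 10.84 g N, 24.82 g S.
Moles — C: 55.76 / 12.01 = 4.643 mol; H: 8.58 / 1.008 = 8.512 mol; N: 10.84 / 14.01 = 0.7737 mol; S: 24.82 / 32.07 = 0.7739 mol
Divide by the smallest (0.7737 mol N): C 6.001, H 11.001, N 1.000, S 1.000
→ C6H11NS

C6H11NS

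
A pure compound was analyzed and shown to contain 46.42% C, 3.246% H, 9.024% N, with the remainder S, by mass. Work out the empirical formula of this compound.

C6H5NS2

Assume 100 g: 46.42 g C, 3.246 g H, 9.024 g N, 41.31 g S.
C: 46.42 g ÷ 12.01 g/mol = 3.865 mol
H: 3.246 g ÷ 1.008 g/mol = 3.22 mol
N: 9.024 g ÷ 14.01 g/mol = 0.6441 mol
S: 41.31 g ÷ 32.07 g/mol = 1.288 mol
Smallest is N at 0.6441 mol; normalising gives C 6.001, H 5.000, N 1.000, S 2.000
→ C6H5NS2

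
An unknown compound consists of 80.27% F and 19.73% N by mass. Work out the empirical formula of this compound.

F3N

Assume 100 g: 80.27 g F, 19.73 g N.
n(F) = 80.27/19.00 = 4.225, n(N) = 19.73/14.01 = 1.408
Divide by the smallest (1.408 mol N): F 3.000, N 1.000
≈ 3:1 → F3N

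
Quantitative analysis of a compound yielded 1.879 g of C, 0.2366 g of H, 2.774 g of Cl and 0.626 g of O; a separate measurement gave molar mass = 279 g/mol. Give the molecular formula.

C8H12Cl4O2

C: 1.879 g ÷ 12.01 g/mol = 0.1565 mol
H: 0.2366 g ÷ 1.008 g/mol = 0.2347 mol
Cl: 2.774 g ÷ 35.45 g/mol = 0.07825 mol
O: 0.626 g ÷ 16.00 g/mol = 0.03913 mol
Smallest is O at 0.03913 mol; normalising gives C 3.999, H 5.999, Cl 2.000, O 1.000
Ratio ≈ 4:6:2:1, so the empirical formula is C4H6Cl2O
Empirical-formula mass = 140.99 g/mol
n = 279 / 140.99 = 1.98 ≈ 2
Molecular formula = (C4H6Cl2O)×2 = C8H12Cl4O2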